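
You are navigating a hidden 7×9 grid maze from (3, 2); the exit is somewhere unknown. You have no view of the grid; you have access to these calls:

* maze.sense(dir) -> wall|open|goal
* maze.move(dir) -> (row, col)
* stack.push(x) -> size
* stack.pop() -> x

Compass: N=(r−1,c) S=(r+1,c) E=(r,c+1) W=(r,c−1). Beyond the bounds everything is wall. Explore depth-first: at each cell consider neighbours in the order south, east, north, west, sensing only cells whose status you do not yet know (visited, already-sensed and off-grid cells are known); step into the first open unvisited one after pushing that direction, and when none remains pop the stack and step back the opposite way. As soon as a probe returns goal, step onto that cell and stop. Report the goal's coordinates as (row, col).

→ sense(south)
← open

→ push(south)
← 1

→ move(south)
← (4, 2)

→ sense(south)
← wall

→ sense(east)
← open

→ push(east)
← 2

→ move(east)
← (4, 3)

→ sense(south)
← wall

→ sense(east)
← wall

→ sense(north)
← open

→ push(north)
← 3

→ move(north)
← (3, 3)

→ sense(east)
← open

→ push(east)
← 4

→ move(east)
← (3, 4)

→ sense(east)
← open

→ push(east)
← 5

→ move(east)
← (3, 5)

→ sense(south)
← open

→ push(south)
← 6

→ move(south)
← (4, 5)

→ sense(south)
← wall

→ sense(east)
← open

→ push(east)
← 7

→ move(east)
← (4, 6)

→ sense(south)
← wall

→ sense(east)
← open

→ push(east)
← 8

→ move(east)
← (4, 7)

→ sense(south)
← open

→ push(south)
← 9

→ move(south)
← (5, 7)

→ sense(south)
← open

→ push(south)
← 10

→ move(south)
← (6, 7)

→ sense(east)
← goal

→ move(east)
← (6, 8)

Answer: (6, 8)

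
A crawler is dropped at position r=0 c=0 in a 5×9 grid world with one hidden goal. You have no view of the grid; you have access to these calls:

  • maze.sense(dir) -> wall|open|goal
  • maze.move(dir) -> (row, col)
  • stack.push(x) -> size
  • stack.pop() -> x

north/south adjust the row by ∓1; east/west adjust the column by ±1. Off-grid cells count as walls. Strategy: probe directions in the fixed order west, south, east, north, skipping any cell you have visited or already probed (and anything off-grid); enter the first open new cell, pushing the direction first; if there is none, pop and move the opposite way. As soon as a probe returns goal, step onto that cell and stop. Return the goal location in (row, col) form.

Step: maze.sense[dir: south]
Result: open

Step: stack.push[x: south]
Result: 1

Step: maze.move[dir: south]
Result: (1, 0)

Step: maze.sense[dir: south]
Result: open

Step: stack.push[x: south]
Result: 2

Step: maze.move[dir: south]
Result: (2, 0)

Step: maze.sense[dir: south]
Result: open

Step: stack.push[x: south]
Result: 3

Step: maze.move[dir: south]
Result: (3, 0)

Step: maze.sense[dir: south]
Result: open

Step: stack.push[x: south]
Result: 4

Step: maze.move[dir: south]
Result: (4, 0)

Step: maze.sense[dir: east]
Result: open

Step: stack.push[x: east]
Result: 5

Step: maze.move[dir: east]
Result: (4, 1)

Step: maze.sense[dir: east]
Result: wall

Step: maze.sense[dir: north]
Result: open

Step: stack.push[x: north]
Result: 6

Step: maze.move[dir: north]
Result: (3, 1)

Step: maze.sense[dir: east]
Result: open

Step: stack.push[x: east]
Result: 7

Step: maze.move[dir: east]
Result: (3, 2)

Step: maze.sense[dir: east]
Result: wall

Step: maze.sense[dir: north]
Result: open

Step: stack.push[x: north]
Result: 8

Step: maze.move[dir: north]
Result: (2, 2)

Step: maze.sense[dir: west]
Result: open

Step: stack.push[x: west]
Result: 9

Step: maze.move[dir: west]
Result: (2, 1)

Step: maze.sense[dir: north]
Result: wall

Step: stack.pop[]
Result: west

Step: maze.move[dir: east]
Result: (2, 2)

Step: maze.sense[dir: east]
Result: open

Step: stack.push[x: east]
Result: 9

Step: maze.move[dir: east]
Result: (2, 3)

Step: maze.sense[dir: east]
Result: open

Step: stack.push[x: east]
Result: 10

Step: maze.move[dir: east]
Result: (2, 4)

Step: maze.sense[dir: south]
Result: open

Step: stack.push[x: south]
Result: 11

Step: maze.move[dir: south]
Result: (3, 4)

Step: maze.sense[dir: south]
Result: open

Step: stack.push[x: south]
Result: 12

Step: maze.move[dir: south]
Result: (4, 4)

Step: maze.sense[dir: west]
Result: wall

Step: maze.sense[dir: east]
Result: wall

Step: stack.pop[]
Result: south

Step: maze.move[dir: north]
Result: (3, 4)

Step: maze.sense[dir: east]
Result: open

Step: stack.push[x: east]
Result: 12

Step: maze.move[dir: east]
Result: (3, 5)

Step: maze.sense[dir: east]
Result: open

Step: stack.push[x: east]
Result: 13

Step: maze.move[dir: east]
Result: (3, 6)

Step: maze.sense[dir: south]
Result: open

Step: stack.push[x: south]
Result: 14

Step: maze.move[dir: south]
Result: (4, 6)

Step: maze.sense[dir: east]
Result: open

Step: stack.push[x: east]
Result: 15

Step: maze.move[dir: east]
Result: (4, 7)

Step: maze.sense[dir: east]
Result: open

Step: stack.push[x: east]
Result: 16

Step: maze.move[dir: east]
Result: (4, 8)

Step: maze.sense[dir: north]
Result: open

Step: stack.push[x: north]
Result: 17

Step: maze.move[dir: north]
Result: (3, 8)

Step: maze.sense[dir: west]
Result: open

Step: stack.push[x: west]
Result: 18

Step: maze.move[dir: west]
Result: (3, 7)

Step: maze.sense[dir: north]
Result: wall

Step: stack.pop[]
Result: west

Step: maze.move[dir: east]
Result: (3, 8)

Step: maze.sense[dir: north]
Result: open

Step: stack.push[x: north]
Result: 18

Step: maze.move[dir: north]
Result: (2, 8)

Step: maze.sense[dir: north]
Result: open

Step: stack.push[x: north]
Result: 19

Step: maze.move[dir: north]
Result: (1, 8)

Step: maze.sense[dir: west]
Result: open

Step: stack.push[x: west]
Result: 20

Step: maze.move[dir: west]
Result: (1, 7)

Step: maze.sense[dir: west]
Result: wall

Step: maze.sense[dir: north]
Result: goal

Step: maze.move[dir: north]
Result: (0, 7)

Answer: (0, 7)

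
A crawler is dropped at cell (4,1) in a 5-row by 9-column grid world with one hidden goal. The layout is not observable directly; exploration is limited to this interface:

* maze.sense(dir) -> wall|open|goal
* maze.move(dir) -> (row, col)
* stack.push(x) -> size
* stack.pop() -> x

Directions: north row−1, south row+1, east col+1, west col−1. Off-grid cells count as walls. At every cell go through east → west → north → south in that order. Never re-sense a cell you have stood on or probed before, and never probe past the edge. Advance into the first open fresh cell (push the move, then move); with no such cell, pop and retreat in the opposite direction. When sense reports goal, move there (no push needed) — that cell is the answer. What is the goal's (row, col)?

% 1. maze.sense(dir='east') == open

% 2. stack.push(x='east') == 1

% 3. maze.move(dir='east') == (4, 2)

% 4. maze.sense(dir='east') == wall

% 5. maze.sense(dir='north') == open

% 6. stack.push(x='north') == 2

% 7. maze.move(dir='north') == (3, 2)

% 8. maze.sense(dir='east') == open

% 9. stack.push(x='east') == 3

% 10. maze.move(dir='east') == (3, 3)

% 11. maze.sense(dir='east') == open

% 12. stack.push(x='east') == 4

% 13. maze.move(dir='east') == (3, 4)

% 14. maze.sense(dir='east') == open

% 15. stack.push(x='east') == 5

% 16. maze.move(dir='east') == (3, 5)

% 17. maze.sense(dir='east') == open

% 18. stack.push(x='east') == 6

% 19. maze.move(dir='east') == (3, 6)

% 20. maze.sense(dir='east') == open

% 21. stack.push(x='east') == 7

% 22. maze.move(dir='east') == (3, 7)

% 23. maze.sense(dir='east') == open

% 24. stack.push(x='east') == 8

% 25. maze.move(dir='east') == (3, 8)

% 26. maze.sense(dir='north') == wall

% 27. maze.sense(dir='south') == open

% 28. stack.push(x='south') == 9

% 29. maze.move(dir='south') == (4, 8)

% 30. maze.sense(dir='west') == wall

% 31. stack.pop() == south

% 32. maze.move(dir='north') == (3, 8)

% 33. stack.pop() == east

% 34. maze.move(dir='west') == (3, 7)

% 35. maze.sense(dir='north') == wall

% 36. stack.pop() == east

% 37. maze.move(dir='west') == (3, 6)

% 38. maze.sense(dir='north') == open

% 39. stack.push(x='north') == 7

% 40. maze.move(dir='north') == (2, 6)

% 41. maze.sense(dir='west') == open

% 42. stack.push(x='west') == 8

% 43. maze.move(dir='west') == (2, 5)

% 44. maze.sense(dir='west') == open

% 45. stack.push(x='west') == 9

% 46. maze.move(dir='west') == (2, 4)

% 47. maze.sense(dir='west') == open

% 48. stack.push(x='west') == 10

% 49. maze.move(dir='west') == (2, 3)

% 50. maze.sense(dir='west') == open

% 51. stack.push(x='west') == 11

% 52. maze.move(dir='west') == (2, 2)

% 53. maze.sense(dir='west') == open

% 54. stack.push(x='west') == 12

% 55. maze.move(dir='west') == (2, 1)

% 56. maze.sense(dir='west') == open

% 57. stack.push(x='west') == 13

% 58. maze.move(dir='west') == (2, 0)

% 59. maze.sense(dir='north') == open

% 60. stack.push(x='north') == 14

% 61. maze.move(dir='north') == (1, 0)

% 62. maze.sense(dir='east') == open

% 63. stack.push(x='east') == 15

% 64. maze.move(dir='east') == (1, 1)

% 65. maze.sense(dir='east') == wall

% 66. maze.sense(dir='north') == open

% 67. stack.push(x='north') == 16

% 68. maze.move(dir='north') == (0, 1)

% 69. maze.sense(dir='east') == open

% 70. stack.push(x='east') == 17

% 71. maze.move(dir='east') == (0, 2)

% 72. maze.sense(dir='east') == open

% 73. stack.push(x='east') == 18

% 74. maze.move(dir='east') == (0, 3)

% 75. maze.sense(dir='east') == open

% 76. stack.push(x='east') == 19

% 77. maze.move(dir='east') == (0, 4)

% 78. maze.sense(dir='east') == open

% 79. stack.push(x='east') == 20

% 80. maze.move(dir='east') == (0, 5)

% 81. maze.sense(dir='east') == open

% 82. stack.push(x='east') == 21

% 83. maze.move(dir='east') == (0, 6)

% 84. maze.sense(dir='east') == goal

% 85. maze.move(dir='east') == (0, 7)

Answer: (0, 7)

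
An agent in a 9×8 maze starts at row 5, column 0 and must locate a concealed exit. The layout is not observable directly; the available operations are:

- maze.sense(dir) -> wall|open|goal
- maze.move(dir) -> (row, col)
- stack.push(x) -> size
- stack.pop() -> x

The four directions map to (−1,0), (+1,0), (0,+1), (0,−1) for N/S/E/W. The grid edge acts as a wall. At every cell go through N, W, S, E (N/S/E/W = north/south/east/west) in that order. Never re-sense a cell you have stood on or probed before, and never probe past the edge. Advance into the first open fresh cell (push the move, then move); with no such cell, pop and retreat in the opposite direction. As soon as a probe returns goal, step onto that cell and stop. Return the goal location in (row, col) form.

Then sense(dir=north), giving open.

I try push(x=north), giving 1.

Invoking move(dir=north), which returns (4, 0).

Next I call sense(dir=north), — result: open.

I use push(x=north), which returns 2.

Next I call move(dir=north), : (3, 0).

Calling sense(dir=north), and see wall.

Using sense(dir=east), — result: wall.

Using pop, → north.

I call move(dir=south), yielding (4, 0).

Invoking sense(dir=east), and observe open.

Next I call push(x=east), which returns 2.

I use move(dir=east), which returns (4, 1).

I run sense(dir=south), — result: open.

I use push(x=south), yielding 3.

I call move(dir=south), giving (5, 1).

Now I run sense(dir=south), — result: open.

Using push(x=south), and observe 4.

Invoking move(dir=south), giving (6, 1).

I run sense(dir=west), → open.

Then push(x=west), and see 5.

Using move(dir=west), and get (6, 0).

Now I run sense(dir=south), — result: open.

Next I call push(x=south), giving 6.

I run move(dir=south), giving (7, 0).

Now I run sense(dir=south), giving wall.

Calling sense(dir=east), yielding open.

I use push(x=east), and get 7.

I call move(dir=east), giving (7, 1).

I run sense(dir=south), : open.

I invoke push(x=south), and get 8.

Using move(dir=south), : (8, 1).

Now I run sense(dir=east), and observe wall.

I run pop, and observe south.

Invoking move(dir=north), yielding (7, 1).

Invoking sense(dir=east), yielding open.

Now I run push(x=east), → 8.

Next I call move(dir=east), giving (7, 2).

Using sense(dir=north), giving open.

I run push(x=north), and observe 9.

Then move(dir=north), giving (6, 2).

I try sense(dir=north), → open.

Calling push(x=north), and observe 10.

I run move(dir=north), → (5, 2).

I run sense(dir=north), and get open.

I invoke push(x=north), and get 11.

I call move(dir=north), yielding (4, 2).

Using sense(dir=north), which returns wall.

Calling sense(dir=east), and see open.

I try push(x=east), — result: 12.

Next I call move(dir=east), which returns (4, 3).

I call sense(dir=north), yielding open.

Next I call push(x=north), → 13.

Invoking move(dir=north), : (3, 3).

I call sense(dir=north), and observe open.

Invoking push(x=north), and see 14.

Using move(dir=north), yielding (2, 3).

Invoking sense(dir=north), giving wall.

Invoking sense(dir=west), → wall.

I use sense(dir=east), and observe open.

Using push(x=east), and get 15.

I try move(dir=east), : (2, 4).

I use sense(dir=north), which returns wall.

I call sense(dir=south), → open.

Invoking push(x=south), and see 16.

I use move(dir=south), which returns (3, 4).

I invoke sense(dir=south), — result: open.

I try push(x=south), and observe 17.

I invoke move(dir=south), and observe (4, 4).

Calling sense(dir=south), which returns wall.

Calling sense(dir=east), — result: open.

Using push(x=east), and observe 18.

I run move(dir=east), and get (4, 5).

I run sense(dir=north), : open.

Next I call push(x=north), which returns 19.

Calling move(dir=north), yielding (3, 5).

I call sense(dir=north), and see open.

I invoke push(x=north), and get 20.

I invoke move(dir=north), : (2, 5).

Then sense(dir=north), → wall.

I call sense(dir=east), — result: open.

Now I run push(x=east), : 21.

Using move(dir=east), yielding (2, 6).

I invoke sense(dir=north), and observe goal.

I use move(dir=north), giving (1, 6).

Answer: (1, 6)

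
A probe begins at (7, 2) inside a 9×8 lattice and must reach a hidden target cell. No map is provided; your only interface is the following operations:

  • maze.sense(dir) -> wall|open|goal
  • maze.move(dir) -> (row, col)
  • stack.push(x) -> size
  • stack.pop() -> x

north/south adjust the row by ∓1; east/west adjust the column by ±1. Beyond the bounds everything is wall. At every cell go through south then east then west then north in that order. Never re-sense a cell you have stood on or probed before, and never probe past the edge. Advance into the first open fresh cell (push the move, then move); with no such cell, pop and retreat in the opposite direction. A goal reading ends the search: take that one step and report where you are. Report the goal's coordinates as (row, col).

==> maze.sense(south)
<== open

==> stack.push(south)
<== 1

==> maze.move(south)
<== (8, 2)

==> maze.sense(east)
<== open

==> stack.push(east)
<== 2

==> maze.move(east)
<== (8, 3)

==> maze.sense(east)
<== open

==> stack.push(east)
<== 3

==> maze.move(east)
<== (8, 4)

==> maze.sense(east)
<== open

==> stack.push(east)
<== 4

==> maze.move(east)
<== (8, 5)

==> maze.sense(east)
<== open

==> stack.push(east)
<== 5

==> maze.move(east)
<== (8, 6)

==> maze.sense(east)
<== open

==> stack.push(east)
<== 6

==> maze.move(east)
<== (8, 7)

==> maze.sense(north)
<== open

==> stack.push(north)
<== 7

==> maze.move(north)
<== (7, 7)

==> maze.sense(west)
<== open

==> stack.push(west)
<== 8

==> maze.move(west)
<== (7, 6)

==> maze.sense(west)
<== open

==> stack.push(west)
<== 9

==> maze.move(west)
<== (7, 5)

==> maze.sense(west)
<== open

==> stack.push(west)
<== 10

==> maze.move(west)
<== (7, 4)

==> maze.sense(west)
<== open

==> stack.push(west)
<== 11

==> maze.move(west)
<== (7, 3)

==> maze.sense(north)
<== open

==> stack.push(north)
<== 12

==> maze.move(north)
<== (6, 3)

==> maze.sense(east)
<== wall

==> maze.sense(west)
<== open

==> stack.push(west)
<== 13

==> maze.move(west)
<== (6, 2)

==> maze.sense(west)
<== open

==> stack.push(west)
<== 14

==> maze.move(west)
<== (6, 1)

==> maze.sense(south)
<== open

==> stack.push(south)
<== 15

==> maze.move(south)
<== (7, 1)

==> maze.sense(south)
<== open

==> stack.push(south)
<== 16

==> maze.move(south)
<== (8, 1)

==> maze.sense(west)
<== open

==> stack.push(west)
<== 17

==> maze.move(west)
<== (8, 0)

==> maze.sense(north)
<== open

==> stack.push(north)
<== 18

==> maze.move(north)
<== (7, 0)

==> maze.sense(north)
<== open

==> stack.push(north)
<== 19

==> maze.move(north)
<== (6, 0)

==> maze.sense(north)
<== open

==> stack.push(north)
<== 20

==> maze.move(north)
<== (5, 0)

==> maze.sense(east)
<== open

==> stack.push(east)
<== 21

==> maze.move(east)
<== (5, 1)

==> maze.sense(east)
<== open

==> stack.push(east)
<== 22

==> maze.move(east)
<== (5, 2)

==> maze.sense(east)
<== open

==> stack.push(east)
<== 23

==> maze.move(east)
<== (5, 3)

==> maze.sense(east)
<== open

==> stack.push(east)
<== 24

==> maze.move(east)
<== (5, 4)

==> maze.sense(east)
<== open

==> stack.push(east)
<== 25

==> maze.move(east)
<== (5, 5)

==> maze.sense(south)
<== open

==> stack.push(south)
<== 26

==> maze.move(south)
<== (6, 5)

==> maze.sense(east)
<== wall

==> stack.pop()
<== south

==> maze.move(north)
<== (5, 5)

==> maze.sense(east)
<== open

==> stack.push(east)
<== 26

==> maze.move(east)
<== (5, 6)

==> maze.sense(east)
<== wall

==> maze.sense(north)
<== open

==> stack.push(north)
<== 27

==> maze.move(north)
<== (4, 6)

==> maze.sense(east)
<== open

==> stack.push(east)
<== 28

==> maze.move(east)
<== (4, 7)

==> maze.sense(north)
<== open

==> stack.push(north)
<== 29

==> maze.move(north)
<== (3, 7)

==> maze.sense(west)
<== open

==> stack.push(west)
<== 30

==> maze.move(west)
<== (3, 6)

==> maze.sense(west)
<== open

==> stack.push(west)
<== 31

==> maze.move(west)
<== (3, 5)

==> maze.sense(south)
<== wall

==> maze.sense(west)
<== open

==> stack.push(west)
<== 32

==> maze.move(west)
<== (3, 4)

==> maze.sense(south)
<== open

==> stack.push(south)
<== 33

==> maze.move(south)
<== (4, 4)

==> maze.sense(west)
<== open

==> stack.push(west)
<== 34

==> maze.move(west)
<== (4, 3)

==> maze.sense(west)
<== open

==> stack.push(west)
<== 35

==> maze.move(west)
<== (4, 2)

==> maze.sense(west)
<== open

==> stack.push(west)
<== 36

==> maze.move(west)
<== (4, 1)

==> maze.sense(west)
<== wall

==> maze.sense(north)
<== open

==> stack.push(north)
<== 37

==> maze.move(north)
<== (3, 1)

==> maze.sense(east)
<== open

==> stack.push(east)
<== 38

==> maze.move(east)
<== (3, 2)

==> maze.sense(east)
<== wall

==> maze.sense(north)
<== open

==> stack.push(north)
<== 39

==> maze.move(north)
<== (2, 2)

==> maze.sense(east)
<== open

==> stack.push(east)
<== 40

==> maze.move(east)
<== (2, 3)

==> maze.sense(east)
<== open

==> stack.push(east)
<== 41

==> maze.move(east)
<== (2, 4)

==> maze.sense(east)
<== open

==> stack.push(east)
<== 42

==> maze.move(east)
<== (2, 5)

==> maze.sense(east)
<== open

==> stack.push(east)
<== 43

==> maze.move(east)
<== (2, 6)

==> maze.sense(east)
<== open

==> stack.push(east)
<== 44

==> maze.move(east)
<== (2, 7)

==> maze.sense(north)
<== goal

==> maze.move(north)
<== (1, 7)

Answer: (1, 7)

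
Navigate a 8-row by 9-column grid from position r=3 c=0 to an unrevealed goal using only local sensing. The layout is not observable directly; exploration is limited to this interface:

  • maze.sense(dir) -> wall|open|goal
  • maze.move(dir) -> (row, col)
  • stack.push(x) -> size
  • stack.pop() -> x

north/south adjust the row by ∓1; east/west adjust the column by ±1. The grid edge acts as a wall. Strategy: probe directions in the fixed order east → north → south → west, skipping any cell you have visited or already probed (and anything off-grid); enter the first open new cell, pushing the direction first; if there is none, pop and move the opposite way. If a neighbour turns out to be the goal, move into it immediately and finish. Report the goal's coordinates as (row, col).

$ maze.sense dir: east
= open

$ stack.push x: east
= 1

$ maze.move dir: east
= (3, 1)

$ maze.sense dir: east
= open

$ stack.push x: east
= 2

$ maze.move dir: east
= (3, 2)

$ maze.sense dir: east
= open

$ stack.push x: east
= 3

$ maze.move dir: east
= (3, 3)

$ maze.sense dir: east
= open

$ stack.push x: east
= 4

$ maze.move dir: east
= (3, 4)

$ maze.sense dir: east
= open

$ stack.push x: east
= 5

$ maze.move dir: east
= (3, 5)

$ maze.sense dir: east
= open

$ stack.push x: east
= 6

$ maze.move dir: east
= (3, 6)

$ maze.sense dir: east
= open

$ stack.push x: east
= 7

$ maze.move dir: east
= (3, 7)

$ maze.sense dir: east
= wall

$ maze.sense dir: north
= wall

$ maze.sense dir: south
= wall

$ stack.pop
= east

$ maze.move dir: west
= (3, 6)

$ maze.sense dir: north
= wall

$ maze.sense dir: south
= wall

$ stack.pop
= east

$ maze.move dir: west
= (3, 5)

$ maze.sense dir: north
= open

$ stack.push x: north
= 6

$ maze.move dir: north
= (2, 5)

$ maze.sense dir: north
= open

$ stack.push x: north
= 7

$ maze.move dir: north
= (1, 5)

$ maze.sense dir: east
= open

$ stack.push x: east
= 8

$ maze.move dir: east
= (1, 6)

$ maze.sense dir: east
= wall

$ maze.sense dir: north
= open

$ stack.push x: north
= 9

$ maze.move dir: north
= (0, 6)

$ maze.sense dir: east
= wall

$ maze.sense dir: west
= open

$ stack.push x: west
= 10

$ maze.move dir: west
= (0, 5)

$ maze.sense dir: west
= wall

$ stack.pop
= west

$ maze.move dir: east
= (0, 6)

$ stack.pop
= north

$ maze.move dir: south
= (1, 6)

$ stack.pop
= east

$ maze.move dir: west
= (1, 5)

$ maze.sense dir: west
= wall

$ stack.pop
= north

$ maze.move dir: south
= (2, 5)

$ maze.sense dir: west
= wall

$ stack.pop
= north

$ maze.move dir: south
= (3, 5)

$ maze.sense dir: south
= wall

$ stack.pop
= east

$ maze.move dir: west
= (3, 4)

$ maze.sense dir: south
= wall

$ stack.pop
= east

$ maze.move dir: west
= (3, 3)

$ maze.sense dir: north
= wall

$ maze.sense dir: south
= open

$ stack.push x: south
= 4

$ maze.move dir: south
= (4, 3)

$ maze.sense dir: south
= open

$ stack.push x: south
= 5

$ maze.move dir: south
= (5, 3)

$ maze.sense dir: east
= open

$ stack.push x: east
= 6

$ maze.move dir: east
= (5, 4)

$ maze.sense dir: east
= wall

$ maze.sense dir: south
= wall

$ stack.pop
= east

$ maze.move dir: west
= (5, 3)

$ maze.sense dir: south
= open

$ stack.push x: south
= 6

$ maze.move dir: south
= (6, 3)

$ maze.sense dir: south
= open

$ stack.push x: south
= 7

$ maze.move dir: south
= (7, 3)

$ maze.sense dir: east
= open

$ stack.push x: east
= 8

$ maze.move dir: east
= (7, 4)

$ maze.sense dir: east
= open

$ stack.push x: east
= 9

$ maze.move dir: east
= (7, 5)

$ maze.sense dir: east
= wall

$ maze.sense dir: north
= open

$ stack.push x: north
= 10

$ maze.move dir: north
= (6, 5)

$ maze.sense dir: east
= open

$ stack.push x: east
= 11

$ maze.move dir: east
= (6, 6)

$ maze.sense dir: east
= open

$ stack.push x: east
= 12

$ maze.move dir: east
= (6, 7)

$ maze.sense dir: east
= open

$ stack.push x: east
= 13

$ maze.move dir: east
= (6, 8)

$ maze.sense dir: north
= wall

$ maze.sense dir: south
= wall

$ stack.pop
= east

$ maze.move dir: west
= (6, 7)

$ maze.sense dir: north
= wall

$ maze.sense dir: south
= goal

$ maze.move dir: south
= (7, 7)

Answer: (7, 7)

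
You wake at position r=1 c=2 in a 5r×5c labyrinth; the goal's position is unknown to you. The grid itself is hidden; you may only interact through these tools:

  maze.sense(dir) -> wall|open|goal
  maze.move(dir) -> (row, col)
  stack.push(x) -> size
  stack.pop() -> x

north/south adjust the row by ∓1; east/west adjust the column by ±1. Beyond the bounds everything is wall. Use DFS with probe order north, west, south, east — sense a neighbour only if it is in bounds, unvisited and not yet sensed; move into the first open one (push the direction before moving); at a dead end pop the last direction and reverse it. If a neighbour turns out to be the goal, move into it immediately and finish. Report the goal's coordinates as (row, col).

>> maze.sense(dir: north)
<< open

>> stack.push(x: north)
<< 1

>> maze.move(dir: north)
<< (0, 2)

>> maze.sense(dir: west)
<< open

>> stack.push(x: west)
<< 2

>> maze.move(dir: west)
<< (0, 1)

>> maze.sense(dir: west)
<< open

>> stack.push(x: west)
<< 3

>> maze.move(dir: west)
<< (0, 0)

>> maze.sense(dir: south)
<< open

>> stack.push(x: south)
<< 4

>> maze.move(dir: south)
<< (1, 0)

>> maze.sense(dir: south)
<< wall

>> maze.sense(dir: east)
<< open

>> stack.push(x: east)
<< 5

>> maze.move(dir: east)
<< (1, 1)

>> maze.sense(dir: south)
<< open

>> stack.push(x: south)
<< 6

>> maze.move(dir: south)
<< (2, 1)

>> maze.sense(dir: south)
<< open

>> stack.push(x: south)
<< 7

>> maze.move(dir: south)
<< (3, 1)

>> maze.sense(dir: west)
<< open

>> stack.push(x: west)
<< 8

>> maze.move(dir: west)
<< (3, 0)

>> maze.sense(dir: south)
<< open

>> stack.push(x: south)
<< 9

>> maze.move(dir: south)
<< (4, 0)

>> maze.sense(dir: east)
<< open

>> stack.push(x: east)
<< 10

>> maze.move(dir: east)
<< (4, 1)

>> maze.sense(dir: east)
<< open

>> stack.push(x: east)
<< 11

>> maze.move(dir: east)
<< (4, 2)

>> maze.sense(dir: north)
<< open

>> stack.push(x: north)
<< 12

>> maze.move(dir: north)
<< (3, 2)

>> maze.sense(dir: north)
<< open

>> stack.push(x: north)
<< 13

>> maze.move(dir: north)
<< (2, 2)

>> maze.sense(dir: east)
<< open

>> stack.push(x: east)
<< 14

>> maze.move(dir: east)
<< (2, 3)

>> maze.sense(dir: north)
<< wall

>> maze.sense(dir: south)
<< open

>> stack.push(x: south)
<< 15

>> maze.move(dir: south)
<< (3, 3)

>> maze.sense(dir: south)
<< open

>> stack.push(x: south)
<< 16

>> maze.move(dir: south)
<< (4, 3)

>> maze.sense(dir: east)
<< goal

>> maze.move(dir: east)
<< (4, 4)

Answer: (4, 4)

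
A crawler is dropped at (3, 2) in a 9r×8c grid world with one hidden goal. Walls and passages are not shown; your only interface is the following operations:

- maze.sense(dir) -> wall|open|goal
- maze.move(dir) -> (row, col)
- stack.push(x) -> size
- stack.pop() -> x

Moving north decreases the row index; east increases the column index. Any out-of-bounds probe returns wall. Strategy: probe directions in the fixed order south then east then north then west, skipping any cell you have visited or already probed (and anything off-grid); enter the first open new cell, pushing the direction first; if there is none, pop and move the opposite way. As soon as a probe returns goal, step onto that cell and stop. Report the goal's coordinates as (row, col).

CALL maze.sense[dir: south]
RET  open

CALL stack.push[x: south]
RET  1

CALL maze.move[dir: south]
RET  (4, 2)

CALL maze.sense[dir: south]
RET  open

CALL stack.push[x: south]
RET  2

CALL maze.move[dir: south]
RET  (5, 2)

CALL maze.sense[dir: south]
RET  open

CALL stack.push[x: south]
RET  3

CALL maze.move[dir: south]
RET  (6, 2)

CALL maze.sense[dir: south]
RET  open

CALL stack.push[x: south]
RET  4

CALL maze.move[dir: south]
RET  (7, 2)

CALL maze.sense[dir: south]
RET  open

CALL stack.push[x: south]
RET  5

CALL maze.move[dir: south]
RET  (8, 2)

CALL maze.sense[dir: east]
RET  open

CALL stack.push[x: east]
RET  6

CALL maze.move[dir: east]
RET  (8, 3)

CALL maze.sense[dir: east]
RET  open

CALL stack.push[x: east]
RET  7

CALL maze.move[dir: east]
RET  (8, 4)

CALL maze.sense[dir: east]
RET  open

CALL stack.push[x: east]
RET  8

CALL maze.move[dir: east]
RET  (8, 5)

CALL maze.sense[dir: east]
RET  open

CALL stack.push[x: east]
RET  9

CALL maze.move[dir: east]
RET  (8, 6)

CALL maze.sense[dir: east]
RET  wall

CALL maze.sense[dir: north]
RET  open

CALL stack.push[x: north]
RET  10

CALL maze.move[dir: north]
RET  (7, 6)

CALL maze.sense[dir: east]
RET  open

CALL stack.push[x: east]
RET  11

CALL maze.move[dir: east]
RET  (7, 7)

CALL maze.sense[dir: north]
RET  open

CALL stack.push[x: north]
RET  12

CALL maze.move[dir: north]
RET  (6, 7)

CALL maze.sense[dir: north]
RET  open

CALL stack.push[x: north]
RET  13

CALL maze.move[dir: north]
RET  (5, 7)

CALL maze.sense[dir: north]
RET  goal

CALL maze.move[dir: north]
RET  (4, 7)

Answer: (4, 7)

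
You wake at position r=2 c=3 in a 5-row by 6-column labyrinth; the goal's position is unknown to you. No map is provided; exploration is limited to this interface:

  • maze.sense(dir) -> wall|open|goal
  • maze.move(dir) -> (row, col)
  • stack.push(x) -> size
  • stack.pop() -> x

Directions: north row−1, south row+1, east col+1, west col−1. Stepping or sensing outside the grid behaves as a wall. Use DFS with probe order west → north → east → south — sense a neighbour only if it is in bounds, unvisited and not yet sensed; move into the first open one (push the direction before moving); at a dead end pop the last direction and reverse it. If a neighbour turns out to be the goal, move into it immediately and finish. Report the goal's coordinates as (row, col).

I call maze.sense on dir='west', → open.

I run stack.push on x='west', and observe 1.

Calling maze.move on dir='west', and get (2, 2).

Then maze.sense on dir='west', and get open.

Using stack.push on x='west', and get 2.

I invoke maze.move on dir='west', : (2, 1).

I invoke maze.sense on dir='west', and see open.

Next I call stack.push on x='west', and see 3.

Now I run maze.move on dir='west', giving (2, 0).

I invoke maze.sense on dir='north', which returns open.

I try stack.push on x='north', : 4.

I use maze.move on dir='north', → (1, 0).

Now I run maze.sense on dir='north', : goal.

I call maze.move on dir='north', and observe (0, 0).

Answer: (0, 0)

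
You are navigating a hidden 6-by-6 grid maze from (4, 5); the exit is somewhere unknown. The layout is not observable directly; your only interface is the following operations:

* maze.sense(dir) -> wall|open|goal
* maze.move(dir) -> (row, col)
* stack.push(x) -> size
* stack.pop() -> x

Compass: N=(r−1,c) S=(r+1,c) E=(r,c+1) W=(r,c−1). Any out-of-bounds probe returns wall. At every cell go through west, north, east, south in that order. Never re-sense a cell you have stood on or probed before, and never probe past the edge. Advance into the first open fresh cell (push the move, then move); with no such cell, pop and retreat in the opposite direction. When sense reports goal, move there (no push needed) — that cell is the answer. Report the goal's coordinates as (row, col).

;; maze.sense(dir: west) == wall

;; maze.sense(dir: north) == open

;; stack.push(x: north) == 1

;; maze.move(dir: north) == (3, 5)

;; maze.sense(dir: west) == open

;; stack.push(x: west) == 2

;; maze.move(dir: west) == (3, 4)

;; maze.sense(dir: west) == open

;; stack.push(x: west) == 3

;; maze.move(dir: west) == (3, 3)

;; maze.sense(dir: west) == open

;; stack.push(x: west) == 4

;; maze.move(dir: west) == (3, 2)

;; maze.sense(dir: west) == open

;; stack.push(x: west) == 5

;; maze.move(dir: west) == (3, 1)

;; maze.sense(dir: west) == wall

;; maze.sense(dir: north) == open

;; stack.push(x: north) == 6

;; maze.move(dir: north) == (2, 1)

;; maze.sense(dir: west) == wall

;; maze.sense(dir: north) == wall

;; maze.sense(dir: east) == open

;; stack.push(x: east) == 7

;; maze.move(dir: east) == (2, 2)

;; maze.sense(dir: north) == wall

;; maze.sense(dir: east) == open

;; stack.push(x: east) == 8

;; maze.move(dir: east) == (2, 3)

;; maze.sense(dir: north) == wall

;; maze.sense(dir: east) == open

;; stack.push(x: east) == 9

;; maze.move(dir: east) == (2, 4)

;; maze.sense(dir: north) == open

;; stack.push(x: north) == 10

;; maze.move(dir: north) == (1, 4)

;; maze.sense(dir: north) == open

;; stack.push(x: north) == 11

;; maze.move(dir: north) == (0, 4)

;; maze.sense(dir: west) == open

;; stack.push(x: west) == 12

;; maze.move(dir: west) == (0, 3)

;; maze.sense(dir: west) == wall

;; stack.pop() == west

;; maze.move(dir: east) == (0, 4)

;; maze.sense(dir: east) == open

;; stack.push(x: east) == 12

;; maze.move(dir: east) == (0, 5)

;; maze.sense(dir: south) == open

;; stack.push(x: south) == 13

;; maze.move(dir: south) == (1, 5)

;; maze.sense(dir: south) == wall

;; stack.pop() == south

;; maze.move(dir: north) == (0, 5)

;; stack.pop() == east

;; maze.move(dir: west) == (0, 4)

;; stack.pop() == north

;; maze.move(dir: south) == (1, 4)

;; stack.pop() == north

;; maze.move(dir: south) == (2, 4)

;; stack.pop() == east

;; maze.move(dir: west) == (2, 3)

;; stack.pop() == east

;; maze.move(dir: west) == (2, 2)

;; stack.pop() == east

;; maze.move(dir: west) == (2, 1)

;; stack.pop() == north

;; maze.move(dir: south) == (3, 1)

;; maze.sense(dir: south) == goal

;; maze.move(dir: south) == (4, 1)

Answer: (4, 1)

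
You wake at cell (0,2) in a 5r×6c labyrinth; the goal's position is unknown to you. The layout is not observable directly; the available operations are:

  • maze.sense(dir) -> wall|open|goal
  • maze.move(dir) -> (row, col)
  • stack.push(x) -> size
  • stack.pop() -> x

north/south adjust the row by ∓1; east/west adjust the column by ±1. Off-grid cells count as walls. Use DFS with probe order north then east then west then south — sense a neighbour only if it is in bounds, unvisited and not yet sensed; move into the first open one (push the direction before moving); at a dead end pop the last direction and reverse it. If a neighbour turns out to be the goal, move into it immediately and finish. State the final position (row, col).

[in] maze.sense dir=east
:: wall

[in] maze.sense dir=west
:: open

[in] stack.push x=west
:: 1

[in] maze.move dir=west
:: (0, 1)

[in] maze.sense dir=west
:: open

[in] stack.push x=west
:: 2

[in] maze.move dir=west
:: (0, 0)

[in] maze.sense dir=south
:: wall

[in] stack.pop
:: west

[in] maze.move dir=east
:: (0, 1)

[in] maze.sense dir=south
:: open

[in] stack.push x=south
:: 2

[in] maze.move dir=south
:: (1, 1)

[in] maze.sense dir=east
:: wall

[in] maze.sense dir=south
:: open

[in] stack.push x=south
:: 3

[in] maze.move dir=south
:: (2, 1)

[in] maze.sense dir=east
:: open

[in] stack.push x=east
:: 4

[in] maze.move dir=east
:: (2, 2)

[in] maze.sense dir=east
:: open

[in] stack.push x=east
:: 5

[in] maze.move dir=east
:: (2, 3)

[in] maze.sense dir=north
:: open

[in] stack.push x=north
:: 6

[in] maze.move dir=north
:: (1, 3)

[in] maze.sense dir=east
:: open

[in] stack.push x=east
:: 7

[in] maze.move dir=east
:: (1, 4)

[in] maze.sense dir=north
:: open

[in] stack.push x=north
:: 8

[in] maze.move dir=north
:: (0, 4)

[in] maze.sense dir=east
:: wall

[in] stack.pop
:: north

[in] maze.move dir=south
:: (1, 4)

[in] maze.sense dir=east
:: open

[in] stack.push x=east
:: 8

[in] maze.move dir=east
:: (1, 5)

[in] maze.sense dir=south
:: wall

[in] stack.pop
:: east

[in] maze.move dir=west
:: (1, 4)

[in] maze.sense dir=south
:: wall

[in] stack.pop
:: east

[in] maze.move dir=west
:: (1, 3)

[in] stack.pop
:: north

[in] maze.move dir=south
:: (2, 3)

[in] maze.sense dir=south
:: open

[in] stack.push x=south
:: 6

[in] maze.move dir=south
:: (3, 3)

[in] maze.sense dir=east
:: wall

[in] maze.sense dir=west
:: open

[in] stack.push x=west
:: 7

[in] maze.move dir=west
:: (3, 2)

[in] maze.sense dir=west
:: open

[in] stack.push x=west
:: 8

[in] maze.move dir=west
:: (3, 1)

[in] maze.sense dir=west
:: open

[in] stack.push x=west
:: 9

[in] maze.move dir=west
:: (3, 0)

[in] maze.sense dir=north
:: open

[in] stack.push x=north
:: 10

[in] maze.move dir=north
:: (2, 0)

[in] stack.pop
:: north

[in] maze.move dir=south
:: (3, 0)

[in] maze.sense dir=south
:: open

[in] stack.push x=south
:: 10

[in] maze.move dir=south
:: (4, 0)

[in] maze.sense dir=east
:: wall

[in] stack.pop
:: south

[in] maze.move dir=north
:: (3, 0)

[in] stack.pop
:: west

[in] maze.move dir=east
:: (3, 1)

[in] stack.pop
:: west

[in] maze.move dir=east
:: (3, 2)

[in] maze.sense dir=south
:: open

[in] stack.push x=south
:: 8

[in] maze.move dir=south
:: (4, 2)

[in] maze.sense dir=east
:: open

[in] stack.push x=east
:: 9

[in] maze.move dir=east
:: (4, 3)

[in] maze.sense dir=east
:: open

[in] stack.push x=east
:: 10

[in] maze.move dir=east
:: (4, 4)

[in] maze.sense dir=east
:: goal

[in] maze.move dir=east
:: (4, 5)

Answer: (4, 5)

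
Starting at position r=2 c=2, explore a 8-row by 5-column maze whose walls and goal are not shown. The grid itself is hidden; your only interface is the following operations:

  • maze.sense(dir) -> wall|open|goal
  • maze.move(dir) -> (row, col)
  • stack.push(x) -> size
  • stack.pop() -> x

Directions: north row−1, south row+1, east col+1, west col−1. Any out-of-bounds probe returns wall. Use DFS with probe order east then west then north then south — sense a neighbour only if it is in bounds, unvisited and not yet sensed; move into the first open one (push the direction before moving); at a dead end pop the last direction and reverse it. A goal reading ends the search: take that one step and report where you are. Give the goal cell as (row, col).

>> maze.sense(dir→east)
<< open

>> stack.push(x→east)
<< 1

>> maze.move(dir→east)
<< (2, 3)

>> maze.sense(dir→east)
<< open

>> stack.push(x→east)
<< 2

>> maze.move(dir→east)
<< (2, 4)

>> maze.sense(dir→north)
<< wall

>> maze.sense(dir→south)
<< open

>> stack.push(x→south)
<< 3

>> maze.move(dir→south)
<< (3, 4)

>> maze.sense(dir→west)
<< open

>> stack.push(x→west)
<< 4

>> maze.move(dir→west)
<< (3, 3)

>> maze.sense(dir→west)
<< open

>> stack.push(x→west)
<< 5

>> maze.move(dir→west)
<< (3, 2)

>> maze.sense(dir→west)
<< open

>> stack.push(x→west)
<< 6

>> maze.move(dir→west)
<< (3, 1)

>> maze.sense(dir→west)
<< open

>> stack.push(x→west)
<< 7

>> maze.move(dir→west)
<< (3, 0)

>> maze.sense(dir→north)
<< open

>> stack.push(x→north)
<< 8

>> maze.move(dir→north)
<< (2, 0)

>> maze.sense(dir→east)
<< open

>> stack.push(x→east)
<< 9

>> maze.move(dir→east)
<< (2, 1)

>> maze.sense(dir→north)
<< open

>> stack.push(x→north)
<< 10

>> maze.move(dir→north)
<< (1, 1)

>> maze.sense(dir→east)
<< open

>> stack.push(x→east)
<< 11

>> maze.move(dir→east)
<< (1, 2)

>> maze.sense(dir→east)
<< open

>> stack.push(x→east)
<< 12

>> maze.move(dir→east)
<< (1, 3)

>> maze.sense(dir→north)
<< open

>> stack.push(x→north)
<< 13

>> maze.move(dir→north)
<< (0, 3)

>> maze.sense(dir→east)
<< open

>> stack.push(x→east)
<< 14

>> maze.move(dir→east)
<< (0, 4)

>> stack.pop()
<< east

>> maze.move(dir→west)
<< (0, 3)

>> maze.sense(dir→west)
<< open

>> stack.push(x→west)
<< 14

>> maze.move(dir→west)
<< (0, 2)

>> maze.sense(dir→west)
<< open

>> stack.push(x→west)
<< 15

>> maze.move(dir→west)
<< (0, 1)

>> maze.sense(dir→west)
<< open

>> stack.push(x→west)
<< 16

>> maze.move(dir→west)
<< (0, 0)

>> maze.sense(dir→south)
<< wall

>> stack.pop()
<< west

>> maze.move(dir→east)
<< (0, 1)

>> stack.pop()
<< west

>> maze.move(dir→east)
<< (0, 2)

>> stack.pop()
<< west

>> maze.move(dir→east)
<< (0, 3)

>> stack.pop()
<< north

>> maze.move(dir→south)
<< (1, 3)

>> stack.pop()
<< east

>> maze.move(dir→west)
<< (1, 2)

>> stack.pop()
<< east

>> maze.move(dir→west)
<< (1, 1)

>> stack.pop()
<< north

>> maze.move(dir→south)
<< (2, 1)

>> stack.pop()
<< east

>> maze.move(dir→west)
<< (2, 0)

>> stack.pop()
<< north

>> maze.move(dir→south)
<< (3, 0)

>> maze.sense(dir→south)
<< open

>> stack.push(x→south)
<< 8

>> maze.move(dir→south)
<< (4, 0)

>> maze.sense(dir→east)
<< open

>> stack.push(x→east)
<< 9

>> maze.move(dir→east)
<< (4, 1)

>> maze.sense(dir→east)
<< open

>> stack.push(x→east)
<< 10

>> maze.move(dir→east)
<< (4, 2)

>> maze.sense(dir→east)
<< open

>> stack.push(x→east)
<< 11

>> maze.move(dir→east)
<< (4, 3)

>> maze.sense(dir→east)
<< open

>> stack.push(x→east)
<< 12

>> maze.move(dir→east)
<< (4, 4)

>> maze.sense(dir→south)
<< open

>> stack.push(x→south)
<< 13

>> maze.move(dir→south)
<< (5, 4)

>> maze.sense(dir→west)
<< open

>> stack.push(x→west)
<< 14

>> maze.move(dir→west)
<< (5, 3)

>> maze.sense(dir→west)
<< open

>> stack.push(x→west)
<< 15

>> maze.move(dir→west)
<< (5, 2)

>> maze.sense(dir→west)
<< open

>> stack.push(x→west)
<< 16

>> maze.move(dir→west)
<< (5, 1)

>> maze.sense(dir→west)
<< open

>> stack.push(x→west)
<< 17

>> maze.move(dir→west)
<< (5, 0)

>> maze.sense(dir→south)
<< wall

>> stack.pop()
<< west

>> maze.move(dir→east)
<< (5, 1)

>> maze.sense(dir→south)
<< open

>> stack.push(x→south)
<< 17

>> maze.move(dir→south)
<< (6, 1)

>> maze.sense(dir→east)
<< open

>> stack.push(x→east)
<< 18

>> maze.move(dir→east)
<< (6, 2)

>> maze.sense(dir→east)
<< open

>> stack.push(x→east)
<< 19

>> maze.move(dir→east)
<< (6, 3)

>> maze.sense(dir→east)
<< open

>> stack.push(x→east)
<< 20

>> maze.move(dir→east)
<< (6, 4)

>> maze.sense(dir→south)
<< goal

>> maze.move(dir→south)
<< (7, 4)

Answer: (7, 4)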